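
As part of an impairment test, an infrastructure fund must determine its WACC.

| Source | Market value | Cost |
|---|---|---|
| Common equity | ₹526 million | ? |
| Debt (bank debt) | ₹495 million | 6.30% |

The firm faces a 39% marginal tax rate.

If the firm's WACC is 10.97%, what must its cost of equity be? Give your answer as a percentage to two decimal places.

Total capital V = 526 + 495 = 1021.
Equity weight = 526/1021 = 0.5152.
Bank debt weight = 495/1021 = 0.4848.
Debt contribution = 0.4848 × 6.3% × (1 − 39%) = 1.8632%.
Required equity contribution = 10.97% − 1.8632% = 9.1068%.
Re = 9.1068% / 0.5152 = 17.6770%.

17.68%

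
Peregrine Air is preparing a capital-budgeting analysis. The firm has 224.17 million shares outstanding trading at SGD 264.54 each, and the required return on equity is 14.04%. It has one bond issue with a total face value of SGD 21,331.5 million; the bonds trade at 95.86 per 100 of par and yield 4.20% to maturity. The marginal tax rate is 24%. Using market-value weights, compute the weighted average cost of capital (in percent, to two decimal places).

Market value of equity E = 264.54 × 224.17m = 59301.9318m. Market value of debt D = 21331.5m × 95.86/100 = 20448.3759m.
Total capital V = 59301.9318 + 20448.3759 = 79750.3077.
Equity: weight = 59301.9318/79750.3077 = 0.7436; cost = 14.04%.
Bonds outstanding: weight = 20448.3759/79750.3077 = 0.2564; after-tax cost = 4.2% × (1 − 24%) = 3.1920%.
WACC = 0.7436 × 14.0400% + 0.2564 × 3.1920% = 11.2585%.

11.26%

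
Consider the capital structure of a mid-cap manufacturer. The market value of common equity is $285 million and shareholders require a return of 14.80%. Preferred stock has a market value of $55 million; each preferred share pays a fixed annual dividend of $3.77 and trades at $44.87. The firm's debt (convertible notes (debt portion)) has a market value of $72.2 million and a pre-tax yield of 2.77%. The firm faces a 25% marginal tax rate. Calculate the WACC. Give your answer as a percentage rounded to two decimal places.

11.72%

Cost of preferred: Rp = 3.77 / 44.87 = 8.4021%.
Total capital V = 285 + 55 + 72.2 = 412.2.
Equity: weight = 285/412.2 = 0.6914; cost = 14.8%.
Preferred: weight = 55/412.2 = 0.1334; cost = 8.4021%.
Convertible notes (debt portion): weight = 72.2/412.2 = 0.1752; after-tax cost = 2.77% × (1 − 25%) = 2.0775%.
WACC = 0.6914 × 14.8000% + 0.1334 × 8.4021% + 0.1752 × 2.0775% = 11.7179%.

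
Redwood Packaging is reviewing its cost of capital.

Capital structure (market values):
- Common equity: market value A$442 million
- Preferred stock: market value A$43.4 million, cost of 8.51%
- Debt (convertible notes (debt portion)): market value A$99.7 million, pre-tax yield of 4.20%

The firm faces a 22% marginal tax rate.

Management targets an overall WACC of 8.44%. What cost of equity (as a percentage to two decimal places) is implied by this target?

Total capital V = 442 + 43.4 + 99.7 = 585.1.
Equity weight = 442/585.1 = 0.7554.
Preferred weight = 43.4/585.1 = 0.0742.
Convertible notes (debt portion) weight = 99.7/585.1 = 0.1704.
Debt contribution = 0.1704 × 4.2% × (1 − 22%) = 0.5582%.
Preferred contribution = 0.0742 × 8.51% = 0.6312%.
Required equity contribution = 8.44% − 1.1895% = 7.2505%.
Re = 7.2505% / 0.7554 = 9.5979%.

9.60%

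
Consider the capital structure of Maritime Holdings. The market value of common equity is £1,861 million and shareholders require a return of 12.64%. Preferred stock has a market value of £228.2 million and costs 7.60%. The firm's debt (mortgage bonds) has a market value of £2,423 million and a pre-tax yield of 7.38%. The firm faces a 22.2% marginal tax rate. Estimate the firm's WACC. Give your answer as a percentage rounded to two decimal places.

8.68%

Total capital V = 1861 + 228.2 + 2423 = 4512.2.
Equity: weight = 1861/4512.2 = 0.4124; cost = 12.64%.
Preferred: weight = 228.2/4512.2 = 0.0506; cost = 7.6%.
Mortgage bonds: weight = 2423/4512.2 = 0.5370; after-tax cost = 7.38% × (1 − 22.2%) = 5.7416%.
WACC = 0.4124 × 12.6400% + 0.0506 × 7.6000% + 0.5370 × 5.7416% = 8.6808%.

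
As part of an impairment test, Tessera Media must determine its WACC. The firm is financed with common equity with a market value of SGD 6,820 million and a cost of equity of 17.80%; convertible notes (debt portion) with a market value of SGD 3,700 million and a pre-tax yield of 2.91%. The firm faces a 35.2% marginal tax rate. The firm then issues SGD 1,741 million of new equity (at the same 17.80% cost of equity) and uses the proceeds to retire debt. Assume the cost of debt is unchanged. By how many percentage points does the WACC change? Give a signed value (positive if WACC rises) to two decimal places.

+2.63 pp

Current WACC:
Total capital V = 6820 + 3700 = 10520.
Equity: weight = 6820/10520 = 0.6483; cost = 17.8%.
Convertible notes (debt portion): weight = 3700/10520 = 0.3517; after-tax cost = 2.91% × (1 − 35.2%) = 1.8857%.
WACC = 0.6483 × 17.8000% + 0.3517 × 1.8857% = 12.2028%.
After the change:
Total capital V = 8561 + 1959 = 10520.
Equity: weight = 8561/10520 = 0.8138; cost = 17.8%.
Convertible notes (debt portion): weight = 1959/10520 = 0.1862; after-tax cost = 2.91% × (1 − 35.2%) = 1.8857%.
WACC = 0.8138 × 17.8000% + 0.1862 × 1.8857% = 14.8365%.
Change in WACC = 14.8365% − 12.2028% = 2.6337 pp.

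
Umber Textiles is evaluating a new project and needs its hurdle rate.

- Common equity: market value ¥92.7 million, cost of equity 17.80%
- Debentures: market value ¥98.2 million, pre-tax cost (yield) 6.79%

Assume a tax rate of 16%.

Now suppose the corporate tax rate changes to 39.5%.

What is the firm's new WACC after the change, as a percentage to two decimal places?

After the change:
Total capital V = 92.7 + 98.2 = 190.9.
Equity: weight = 92.7/190.9 = 0.4856; cost = 17.8%.
Debentures: weight = 98.2/190.9 = 0.5144; after-tax cost = 6.79% × (1 − 39.5%) = 4.1079%.
WACC = 0.4856 × 17.8000% + 0.5144 × 4.1079% = 10.7567%.

10.76%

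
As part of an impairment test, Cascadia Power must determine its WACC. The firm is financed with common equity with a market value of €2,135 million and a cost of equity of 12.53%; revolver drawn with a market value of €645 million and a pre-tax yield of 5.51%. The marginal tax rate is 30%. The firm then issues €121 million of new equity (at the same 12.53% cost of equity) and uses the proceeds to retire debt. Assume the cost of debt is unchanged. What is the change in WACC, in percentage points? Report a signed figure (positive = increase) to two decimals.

Current WACC:
Total capital V = 2135 + 645 = 2780.
Equity: weight = 2135/2780 = 0.7680; cost = 12.53%.
Revolver drawn: weight = 645/2780 = 0.2320; after-tax cost = 5.51% × (1 − 30%) = 3.8570%.
WACC = 0.7680 × 12.5300% + 0.2320 × 3.8570% = 10.5177%.
After the change:
Total capital V = 2256 + 524 = 2780.
Equity: weight = 2256/2780 = 0.8115; cost = 12.53%.
Revolver drawn: weight = 524/2780 = 0.1885; after-tax cost = 5.51% × (1 − 30%) = 3.8570%.
WACC = 0.8115 × 12.5300% + 0.1885 × 3.8570% = 10.8952%.
Change in WACC = 10.8952% − 10.5177% = 0.3775 pp.

+0.38 pp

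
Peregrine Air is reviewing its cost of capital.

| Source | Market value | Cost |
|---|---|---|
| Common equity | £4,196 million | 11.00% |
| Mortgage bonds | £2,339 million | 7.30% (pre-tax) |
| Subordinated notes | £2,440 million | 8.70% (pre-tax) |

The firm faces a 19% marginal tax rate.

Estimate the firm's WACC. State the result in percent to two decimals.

Total capital V = 4196 + 2339 + 2440 = 8975.
Equity: weight = 4196/8975 = 0.4675; cost = 11%.
Mortgage bonds: weight = 2339/8975 = 0.2606; after-tax cost = 7.3% × (1 − 19%) = 5.9130%.
Subordinated notes: weight = 2440/8975 = 0.2719; after-tax cost = 8.7% × (1 − 19%) = 7.0470%.
WACC = 0.4675 × 11.0000% + 0.2606 × 5.9130% + 0.2719 × 7.0470% = 8.5996%.

8.60%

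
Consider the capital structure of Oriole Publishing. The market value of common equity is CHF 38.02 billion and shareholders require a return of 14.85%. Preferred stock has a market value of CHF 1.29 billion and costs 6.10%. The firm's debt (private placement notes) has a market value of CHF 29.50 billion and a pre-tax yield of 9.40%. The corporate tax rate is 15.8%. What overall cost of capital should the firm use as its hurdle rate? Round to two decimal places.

11.71%

Total capital V = 38.02 + 1.29 + 29.5 = 68.81.
Equity: weight = 38.02/68.81 = 0.5525; cost = 14.85%.
Preferred: weight = 1.29/68.81 = 0.0187; cost = 6.1%.
Private placement notes: weight = 29.5/68.81 = 0.4287; after-tax cost = 9.4% × (1 − 15.8%) = 7.9148%.
WACC = 0.5525 × 14.8500% + 0.0187 × 6.1000% + 0.4287 × 7.9148% = 11.7127%.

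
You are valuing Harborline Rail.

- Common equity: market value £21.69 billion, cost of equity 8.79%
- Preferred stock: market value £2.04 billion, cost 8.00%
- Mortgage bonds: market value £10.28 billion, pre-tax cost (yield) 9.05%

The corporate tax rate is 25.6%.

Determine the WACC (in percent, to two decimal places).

8.12%

Total capital V = 21.69 + 2.04 + 10.28 = 34.01.
Equity: weight = 21.69/34.01 = 0.6378; cost = 8.79%.
Preferred: weight = 2.04/34.01 = 0.0600; cost = 8%.
Mortgage bonds: weight = 10.28/34.01 = 0.3023; after-tax cost = 9.05% × (1 − 25.6%) = 6.7332%.
WACC = 0.6378 × 8.7900% + 0.0600 × 8.0000% + 0.3023 × 6.7332% = 8.1209%.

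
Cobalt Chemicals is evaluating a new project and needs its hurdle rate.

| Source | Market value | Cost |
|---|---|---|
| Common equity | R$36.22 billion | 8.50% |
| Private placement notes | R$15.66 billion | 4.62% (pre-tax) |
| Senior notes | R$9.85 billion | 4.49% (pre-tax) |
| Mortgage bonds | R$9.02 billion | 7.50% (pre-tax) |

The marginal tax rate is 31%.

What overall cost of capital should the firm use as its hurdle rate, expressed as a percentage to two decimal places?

6.15%

Total capital V = 36.22 + 15.66 + 9.85 + 9.02 = 70.75.
Equity: weight = 36.22/70.75 = 0.5119; cost = 8.5%.
Private placement notes: weight = 15.66/70.75 = 0.2213; after-tax cost = 4.62% × (1 − 31%) = 3.1878%.
Senior notes: weight = 9.85/70.75 = 0.1392; after-tax cost = 4.49% × (1 − 31%) = 3.0981%.
Mortgage bonds: weight = 9.02/70.75 = 0.1275; after-tax cost = 7.5% × (1 − 31%) = 5.1750%.
WACC = 0.5119 × 8.5000% + 0.2213 × 3.1878% + 0.1392 × 3.0981% + 0.1275 × 5.1750% = 6.1482%.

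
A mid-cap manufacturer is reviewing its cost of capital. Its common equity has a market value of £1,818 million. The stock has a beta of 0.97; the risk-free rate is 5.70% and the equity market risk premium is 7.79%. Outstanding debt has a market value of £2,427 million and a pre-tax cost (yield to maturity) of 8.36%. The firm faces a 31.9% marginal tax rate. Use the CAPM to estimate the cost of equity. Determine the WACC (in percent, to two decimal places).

Cost of equity via CAPM: Re = 5.7% + 0.97 × 7.79% = 13.2563%.
Total capital V = 1818 + 2427 = 4245.
Equity: weight = 1818/4245 = 0.4283; cost = 13.2563%.
Debt: weight = 2427/4245 = 0.5717; after-tax cost = 8.36% × (1 − 31.9%) = 5.6932%.
WACC = 0.4283 × 13.2563% + 0.5717 × 5.6932% = 8.9322%.

8.93%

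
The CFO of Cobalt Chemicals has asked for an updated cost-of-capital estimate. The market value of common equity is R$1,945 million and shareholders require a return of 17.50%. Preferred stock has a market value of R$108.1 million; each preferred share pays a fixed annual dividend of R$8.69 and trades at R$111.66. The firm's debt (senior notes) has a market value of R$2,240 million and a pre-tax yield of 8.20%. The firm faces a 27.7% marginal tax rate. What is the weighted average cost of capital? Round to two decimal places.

Cost of preferred: Rp = 8.69 / 111.66 = 7.7826%.
Total capital V = 1945 + 108.1 + 2240 = 4293.1.
Equity: weight = 1945/4293.1 = 0.4531; cost = 17.5%.
Preferred: weight = 108.1/4293.1 = 0.0252; cost = 7.7826%.
Senior notes: weight = 2240/4293.1 = 0.5218; after-tax cost = 8.2% × (1 − 27.7%) = 5.9286%.
WACC = 0.4531 × 17.5000% + 0.0252 × 7.7826% + 0.5218 × 5.9286% = 11.2177%.

11.22%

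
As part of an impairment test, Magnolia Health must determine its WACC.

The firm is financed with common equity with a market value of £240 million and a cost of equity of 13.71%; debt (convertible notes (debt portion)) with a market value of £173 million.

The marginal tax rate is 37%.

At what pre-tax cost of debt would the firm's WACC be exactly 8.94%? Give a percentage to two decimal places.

3.69%

Total capital V = 240 + 173 = 413.
Equity weight = 240/413 = 0.5811.
Convertible notes (debt portion) weight = 173/413 = 0.4189.
Equity contribution = 0.5811 × 13.71% = 7.9671%.
Remaining for debt = 8.94% − 7.9671% = 0.9729%.
Rd × (1 − 37%) × 0.4189 = 0.9729%  ⇒  Rd = 3.6868%.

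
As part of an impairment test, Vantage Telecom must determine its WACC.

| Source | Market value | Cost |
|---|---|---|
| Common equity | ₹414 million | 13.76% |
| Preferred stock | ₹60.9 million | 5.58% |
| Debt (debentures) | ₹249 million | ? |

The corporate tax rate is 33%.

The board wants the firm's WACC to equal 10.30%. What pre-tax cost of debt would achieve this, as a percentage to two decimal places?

8.51%

Total capital V = 414 + 60.9 + 249 = 723.9.
Equity weight = 414/723.9 = 0.5719.
Preferred weight = 60.9/723.9 = 0.0841.
Debentures weight = 249/723.9 = 0.3440.
Equity contribution = 0.5719 × 13.76% = 7.8694%.
Preferred contribution = 0.0841 × 5.58% = 0.4694%.
Remaining for debt = 10.3% − 8.3388% = 1.9612%.
Rd × (1 − 33%) × 0.3440 = 1.9612%  ⇒  Rd = 8.5099%.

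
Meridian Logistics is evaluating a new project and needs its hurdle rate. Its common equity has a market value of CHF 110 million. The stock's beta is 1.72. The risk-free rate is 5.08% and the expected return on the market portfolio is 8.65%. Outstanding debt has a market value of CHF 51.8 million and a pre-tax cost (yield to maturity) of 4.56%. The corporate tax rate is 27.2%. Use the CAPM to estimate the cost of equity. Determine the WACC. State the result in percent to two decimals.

Market risk premium = 8.65% − 5.08% = 3.57%.
Cost of equity via CAPM: Re = 5.08% + 1.72 × 3.57% = 11.2204%.
Total capital V = 110 + 51.8 = 161.8.
Equity: weight = 110/161.8 = 0.6799; cost = 11.2204%.
Debt: weight = 51.8/161.8 = 0.3201; after-tax cost = 4.56% × (1 − 27.2%) = 3.3197%.
WACC = 0.6799 × 11.2204% + 0.3201 × 3.3197% = 8.6910%.

8.69%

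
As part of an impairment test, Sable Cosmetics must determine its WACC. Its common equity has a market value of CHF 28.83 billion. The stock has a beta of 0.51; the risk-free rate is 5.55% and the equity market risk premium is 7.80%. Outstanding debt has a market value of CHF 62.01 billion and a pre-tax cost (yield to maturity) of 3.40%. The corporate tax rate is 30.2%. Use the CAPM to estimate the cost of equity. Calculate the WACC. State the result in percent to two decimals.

4.64%

Cost of equity via CAPM: Re = 5.55% + 0.51 × 7.8% = 9.5280%.
Total capital V = 28.83 + 62.01 = 90.84.
Equity: weight = 28.83/90.84 = 0.3174; cost = 9.528%.
Debt: weight = 62.01/90.84 = 0.6826; after-tax cost = 3.4% × (1 − 30.2%) = 2.3732%.
WACC = 0.3174 × 9.5280% + 0.6826 × 2.3732% = 4.6439%.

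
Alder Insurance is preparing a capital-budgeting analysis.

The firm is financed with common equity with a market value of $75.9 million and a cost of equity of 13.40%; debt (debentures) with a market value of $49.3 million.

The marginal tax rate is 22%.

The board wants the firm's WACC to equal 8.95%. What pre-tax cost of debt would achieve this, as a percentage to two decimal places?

Total capital V = 75.9 + 49.3 = 125.2.
Equity weight = 75.9/125.2 = 0.6062.
Debentures weight = 49.3/125.2 = 0.3938.
Equity contribution = 0.6062 × 13.4% = 8.1235%.
Remaining for debt = 8.95% − 8.1235% = 0.8265%.
Rd × (1 − 22%) × 0.3938 = 0.8265%  ⇒  Rd = 2.6910%.

2.69%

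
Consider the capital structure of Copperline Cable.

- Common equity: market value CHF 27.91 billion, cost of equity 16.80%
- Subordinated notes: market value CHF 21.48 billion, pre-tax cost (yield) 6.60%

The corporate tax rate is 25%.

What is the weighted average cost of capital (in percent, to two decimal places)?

11.65%

Total capital V = 27.91 + 21.48 = 49.39.
Equity: weight = 27.91/49.39 = 0.5651; cost = 16.8%.
Subordinated notes: weight = 21.48/49.39 = 0.4349; after-tax cost = 6.6% × (1 − 25%) = 4.9500%.
WACC = 0.5651 × 16.8000% + 0.4349 × 4.9500% = 11.6464%.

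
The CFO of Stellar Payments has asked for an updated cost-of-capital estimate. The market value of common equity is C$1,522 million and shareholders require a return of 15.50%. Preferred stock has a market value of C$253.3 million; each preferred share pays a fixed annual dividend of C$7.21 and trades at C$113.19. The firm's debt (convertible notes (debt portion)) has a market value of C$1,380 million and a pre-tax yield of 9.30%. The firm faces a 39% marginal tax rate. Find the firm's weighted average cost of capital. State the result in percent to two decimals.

10.47%

Cost of preferred: Rp = 7.21 / 113.19 = 6.3698%.
Total capital V = 1522 + 253.3 + 1380 = 3155.3.
Equity: weight = 1522/3155.3 = 0.4824; cost = 15.5%.
Preferred: weight = 253.3/3155.3 = 0.0803; cost = 6.3698%.
Convertible notes (debt portion): weight = 1380/3155.3 = 0.4374; after-tax cost = 9.3% × (1 − 39%) = 5.6730%.
WACC = 0.4824 × 15.5000% + 0.0803 × 6.3698% + 0.4374 × 5.6730% = 10.4691%.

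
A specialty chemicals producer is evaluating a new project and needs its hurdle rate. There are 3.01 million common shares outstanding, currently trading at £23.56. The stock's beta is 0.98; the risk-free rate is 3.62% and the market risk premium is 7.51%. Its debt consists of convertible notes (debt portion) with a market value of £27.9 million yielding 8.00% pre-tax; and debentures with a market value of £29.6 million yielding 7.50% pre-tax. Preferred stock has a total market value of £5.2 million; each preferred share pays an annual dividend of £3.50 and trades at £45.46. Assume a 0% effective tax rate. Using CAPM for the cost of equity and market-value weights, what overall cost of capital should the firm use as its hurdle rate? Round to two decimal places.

9.46%

Cost of equity via CAPM: Re = 3.62% + 0.98 × 7.51% = 10.9798%.
Cost of preferred: Rp = 3.5 / 45.46 = 7.6991%.
Market value of equity E = 23.56 × 3.01m = 70.9156m.
Total capital V = 70.9156 + 5.2 + 27.9 + 29.6 = 133.6156.
Equity: weight = 70.9156/133.6156 = 0.5307; cost = 10.9798%.
Preferred: weight = 5.2/133.6156 = 0.0389; cost = 7.6991%.
Convertible notes (debt portion): weight = 27.9/133.6156 = 0.2088; after-tax cost = 8% × (1 − 0%) = 8.0000%.
Debentures: weight = 29.6/133.6156 = 0.2215; after-tax cost = 7.5% × (1 − 0%) = 7.5000%.
WACC = 0.5307 × 10.9798% + 0.0389 × 7.6991% + 0.2088 × 8.0000% + 0.2215 × 7.5000% = 9.4590%.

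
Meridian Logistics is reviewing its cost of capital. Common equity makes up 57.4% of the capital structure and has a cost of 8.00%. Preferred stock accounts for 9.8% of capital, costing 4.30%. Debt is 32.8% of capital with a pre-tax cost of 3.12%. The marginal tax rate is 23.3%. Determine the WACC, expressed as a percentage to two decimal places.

5.80%

After-tax cost of debt = 3.12% × (1 − 23.3%) = 2.3930%.
WACC = 0.574 × 8.0000% + 0.098 × 4.3000% + 0.328 × 2.3930% = 5.7983%.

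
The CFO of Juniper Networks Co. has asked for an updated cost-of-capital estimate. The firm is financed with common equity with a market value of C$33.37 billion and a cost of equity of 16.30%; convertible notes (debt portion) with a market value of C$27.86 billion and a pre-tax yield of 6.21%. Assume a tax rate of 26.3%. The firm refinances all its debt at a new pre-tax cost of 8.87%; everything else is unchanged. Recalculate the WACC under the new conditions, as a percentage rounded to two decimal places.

11.86%

After the change:
Total capital V = 33.37 + 27.86 = 61.23.
Equity: weight = 33.37/61.23 = 0.5450; cost = 16.3%.
Convertible notes (debt portion): weight = 27.86/61.23 = 0.4550; after-tax cost = 8.87% × (1 − 26.3%) = 6.5372%.
WACC = 0.5450 × 16.3000% + 0.4550 × 6.5372% = 11.8579%.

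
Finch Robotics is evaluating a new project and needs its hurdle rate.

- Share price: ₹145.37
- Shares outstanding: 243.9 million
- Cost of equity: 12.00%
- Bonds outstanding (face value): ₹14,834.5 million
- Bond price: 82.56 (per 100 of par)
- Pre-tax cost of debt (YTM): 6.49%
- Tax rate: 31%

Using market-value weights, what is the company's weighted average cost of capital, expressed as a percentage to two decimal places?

10.07%

Market value of equity E = 145.37 × 243.9m = 35455.743m. Market value of debt D = 14834.5m × 82.56/100 = 12247.3632m.
Total capital V = 35455.743 + 12247.3632 = 47703.1062.
Equity: weight = 35455.743/47703.1062 = 0.7433; cost = 12%.
Bonds outstanding: weight = 12247.3632/47703.1062 = 0.2567; after-tax cost = 6.49% × (1 − 31%) = 4.4781%.
WACC = 0.7433 × 12.0000% + 0.2567 × 4.4781% = 10.0688%.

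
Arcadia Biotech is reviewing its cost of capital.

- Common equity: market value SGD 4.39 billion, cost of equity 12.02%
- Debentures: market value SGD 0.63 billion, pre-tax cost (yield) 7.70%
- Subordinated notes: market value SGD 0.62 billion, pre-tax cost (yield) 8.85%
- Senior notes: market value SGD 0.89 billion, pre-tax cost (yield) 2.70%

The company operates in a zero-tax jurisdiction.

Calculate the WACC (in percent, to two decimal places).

10.03%

Total capital V = 4.39 + 0.63 + 0.62 + 0.89 = 6.53.
Equity: weight = 4.39/6.53 = 0.6723; cost = 12.02%.
Debentures: weight = 0.63/6.53 = 0.0965; after-tax cost = 7.7% × (1 − 0%) = 7.7000%.
Subordinated notes: weight = 0.62/6.53 = 0.0949; after-tax cost = 8.85% × (1 − 0%) = 8.8500%.
Senior notes: weight = 0.89/6.53 = 0.1363; after-tax cost = 2.7% × (1 − 0%) = 2.7000%.
WACC = 0.6723 × 12.0200% + 0.0965 × 7.7000% + 0.0949 × 8.8500% + 0.1363 × 2.7000% = 10.0320%.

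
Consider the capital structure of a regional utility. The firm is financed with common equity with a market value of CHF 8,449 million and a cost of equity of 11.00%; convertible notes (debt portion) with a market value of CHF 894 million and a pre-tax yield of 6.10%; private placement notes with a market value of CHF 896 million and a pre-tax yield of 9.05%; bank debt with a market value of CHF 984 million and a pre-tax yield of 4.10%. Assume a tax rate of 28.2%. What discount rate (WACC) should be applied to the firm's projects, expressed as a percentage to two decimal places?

9.41%

Total capital V = 8449 + 894 + 896 + 984 = 11223.
Equity: weight = 8449/11223 = 0.7528; cost = 11%.
Convertible notes (debt portion): weight = 894/11223 = 0.0797; after-tax cost = 6.1% × (1 − 28.2%) = 4.3798%.
Private placement notes: weight = 896/11223 = 0.0798; after-tax cost = 9.05% × (1 − 28.2%) = 6.4979%.
Bank debt: weight = 984/11223 = 0.0877; after-tax cost = 4.1% × (1 − 28.2%) = 2.9438%.
WACC = 0.7528 × 11.0000% + 0.0797 × 4.3798% + 0.0798 × 6.4979% + 0.0877 × 2.9438% = 9.4069%.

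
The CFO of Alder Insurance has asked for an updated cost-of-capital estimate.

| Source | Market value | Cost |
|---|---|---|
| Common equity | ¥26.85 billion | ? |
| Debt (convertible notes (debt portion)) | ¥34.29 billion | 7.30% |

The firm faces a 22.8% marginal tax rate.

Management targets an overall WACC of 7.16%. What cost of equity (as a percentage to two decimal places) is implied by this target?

9.11%

Total capital V = 26.85 + 34.29 = 61.14.
Equity weight = 26.85/61.14 = 0.4392.
Convertible notes (debt portion) weight = 34.29/61.14 = 0.5608.
Debt contribution = 0.5608 × 7.3% × (1 − 22.8%) = 3.1607%.
Required equity contribution = 7.16% − 3.1607% = 3.9993%.
Re = 3.9993% / 0.4392 = 9.1068%.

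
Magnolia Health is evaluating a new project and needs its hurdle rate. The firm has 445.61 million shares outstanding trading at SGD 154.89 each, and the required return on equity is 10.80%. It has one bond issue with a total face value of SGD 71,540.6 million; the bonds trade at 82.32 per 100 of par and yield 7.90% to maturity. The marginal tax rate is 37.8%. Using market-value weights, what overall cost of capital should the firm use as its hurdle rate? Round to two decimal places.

Market value of equity E = 154.89 × 445.61m = 69020.5329m. Market value of debt D = 71540.6m × 82.32/100 = 58892.22192m.
Total capital V = 69020.5329 + 58892.22192 = 127912.75482.
Equity: weight = 69020.5329/127912.75482 = 0.5396; cost = 10.8%.
Bonds outstanding: weight = 58892.22192/127912.75482 = 0.4604; after-tax cost = 7.9% × (1 − 37.8%) = 4.9138%.
WACC = 0.5396 × 10.8000% + 0.4604 × 4.9138% = 8.0899%.

8.09%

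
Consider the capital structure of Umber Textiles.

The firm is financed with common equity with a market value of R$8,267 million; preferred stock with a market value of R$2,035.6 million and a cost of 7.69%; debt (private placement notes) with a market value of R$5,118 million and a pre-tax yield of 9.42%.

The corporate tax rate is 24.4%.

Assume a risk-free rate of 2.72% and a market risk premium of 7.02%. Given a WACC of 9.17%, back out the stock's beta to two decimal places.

1.15

Total capital V = 8267 + 2035.6 + 5118 = 15420.6.
Equity weight = 8267/15420.6 = 0.5361.
Preferred weight = 2035.6/15420.6 = 0.1320.
Private placement notes weight = 5118/15420.6 = 0.3319.
Debt contribution = 0.3319 × 9.42% × (1 − 24.4%) = 2.3636%.
Preferred contribution = 0.1320 × 7.69% = 1.0151%.
Required equity contribution = 9.17% − 3.3787% = 5.7913%  ⇒  Re = 10.8026%.
CAPM: 10.8026% = 2.72% + β × 7.02%  ⇒  β = 1.1514.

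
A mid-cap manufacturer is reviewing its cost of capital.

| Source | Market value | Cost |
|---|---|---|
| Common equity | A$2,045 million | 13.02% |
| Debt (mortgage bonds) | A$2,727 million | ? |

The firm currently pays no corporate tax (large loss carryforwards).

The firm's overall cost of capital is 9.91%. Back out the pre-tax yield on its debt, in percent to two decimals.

Total capital V = 2045 + 2727 = 4772.
Equity weight = 2045/4772 = 0.4285.
Mortgage bonds weight = 2727/4772 = 0.5715.
Equity contribution = 0.4285 × 13.02% = 5.5796%.
Remaining for debt = 9.91% − 5.5796% = 4.3304%.
Rd × (1 − 0%) × 0.5715 = 4.3304%  ⇒  Rd = 7.5778%.

7.58%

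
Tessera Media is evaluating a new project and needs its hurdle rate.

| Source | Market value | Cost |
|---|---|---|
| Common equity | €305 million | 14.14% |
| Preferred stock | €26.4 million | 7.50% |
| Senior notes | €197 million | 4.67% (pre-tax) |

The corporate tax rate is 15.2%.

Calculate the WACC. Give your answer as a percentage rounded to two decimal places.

10.01%

Total capital V = 305 + 26.4 + 197 = 528.4.
Equity: weight = 305/528.4 = 0.5772; cost = 14.14%.
Preferred: weight = 26.4/528.4 = 0.0500; cost = 7.5%.
Senior notes: weight = 197/528.4 = 0.3728; after-tax cost = 4.67% × (1 − 15.2%) = 3.9602%.
WACC = 0.5772 × 14.1400% + 0.0500 × 7.5000% + 0.3728 × 3.9602% = 10.0130%.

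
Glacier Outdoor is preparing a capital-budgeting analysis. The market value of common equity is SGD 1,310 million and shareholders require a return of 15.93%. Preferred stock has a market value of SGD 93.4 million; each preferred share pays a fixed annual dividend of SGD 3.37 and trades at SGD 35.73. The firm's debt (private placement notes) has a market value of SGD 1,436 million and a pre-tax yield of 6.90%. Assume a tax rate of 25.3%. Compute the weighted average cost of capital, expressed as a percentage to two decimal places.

10.27%

Cost of preferred: Rp = 3.37 / 35.73 = 9.4318%.
Total capital V = 1310 + 93.4 + 1436 = 2839.4.
Equity: weight = 1310/2839.4 = 0.4614; cost = 15.93%.
Preferred: weight = 93.4/2839.4 = 0.0329; cost = 9.4318%.
Private placement notes: weight = 1436/2839.4 = 0.5057; after-tax cost = 6.9% × (1 − 25.3%) = 5.1543%.
WACC = 0.4614 × 15.9300% + 0.0329 × 9.4318% + 0.5057 × 5.1543% = 10.2665%.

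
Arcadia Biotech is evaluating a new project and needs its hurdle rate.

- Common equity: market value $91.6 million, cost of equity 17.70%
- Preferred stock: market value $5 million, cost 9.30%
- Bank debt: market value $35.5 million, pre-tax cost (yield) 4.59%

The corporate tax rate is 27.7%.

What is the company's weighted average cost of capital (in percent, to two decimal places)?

Total capital V = 91.6 + 5 + 35.5 = 132.1.
Equity: weight = 91.6/132.1 = 0.6934; cost = 17.7%.
Preferred: weight = 5/132.1 = 0.0379; cost = 9.3%.
Bank debt: weight = 35.5/132.1 = 0.2687; after-tax cost = 4.59% × (1 − 27.7%) = 3.3186%.
WACC = 0.6934 × 17.7000% + 0.0379 × 9.3000% + 0.2687 × 3.3186% = 13.5173%.

13.52%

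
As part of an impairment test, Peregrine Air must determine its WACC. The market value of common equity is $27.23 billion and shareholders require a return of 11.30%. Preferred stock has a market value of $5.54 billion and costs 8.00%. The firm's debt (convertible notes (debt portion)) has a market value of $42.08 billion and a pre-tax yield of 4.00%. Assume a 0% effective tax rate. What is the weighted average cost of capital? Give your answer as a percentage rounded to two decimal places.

6.95%

Total capital V = 27.23 + 5.54 + 42.08 = 74.85.
Equity: weight = 27.23/74.85 = 0.3638; cost = 11.3%.
Preferred: weight = 5.54/74.85 = 0.0740; cost = 8%.
Convertible notes (debt portion): weight = 42.08/74.85 = 0.5622; after-tax cost = 4% × (1 − 0%) = 4.0000%.
WACC = 0.3638 × 11.3000% + 0.0740 × 8.0000% + 0.5622 × 4.0000% = 6.9518%.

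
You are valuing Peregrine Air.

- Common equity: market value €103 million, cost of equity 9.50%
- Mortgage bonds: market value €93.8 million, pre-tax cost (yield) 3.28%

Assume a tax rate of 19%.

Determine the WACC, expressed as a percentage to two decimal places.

Total capital V = 103 + 93.8 = 196.8.
Equity: weight = 103/196.8 = 0.5234; cost = 9.5%.
Mortgage bonds: weight = 93.8/196.8 = 0.4766; after-tax cost = 3.28% × (1 − 19%) = 2.6568%.
WACC = 0.5234 × 9.5000% + 0.4766 × 2.6568% = 6.2384%.

6.24%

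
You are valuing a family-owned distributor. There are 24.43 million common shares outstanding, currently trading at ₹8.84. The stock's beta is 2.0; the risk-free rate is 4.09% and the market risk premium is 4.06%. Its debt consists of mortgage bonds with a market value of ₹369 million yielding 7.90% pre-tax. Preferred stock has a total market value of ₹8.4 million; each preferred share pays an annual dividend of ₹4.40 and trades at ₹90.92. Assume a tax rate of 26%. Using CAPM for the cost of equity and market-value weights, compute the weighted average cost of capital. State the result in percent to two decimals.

8.15%

Cost of equity via CAPM: Re = 4.09% + 2.0 × 4.06% = 12.2100%.
Cost of preferred: Rp = 4.4 / 90.92 = 4.8394%.
Market value of equity E = 8.84 × 24.43m = 215.9612m.
Total capital V = 215.9612 + 8.4 + 369 = 593.3612.
Equity: weight = 215.9612/593.3612 = 0.3640; cost = 12.21%.
Preferred: weight = 8.4/593.3612 = 0.0142; cost = 4.8394%.
Mortgage bonds: weight = 369/593.3612 = 0.6219; after-tax cost = 7.9% × (1 − 26%) = 5.8460%.
WACC = 0.3640 × 12.2100% + 0.0142 × 4.8394% + 0.6219 × 5.8460% = 8.1480%.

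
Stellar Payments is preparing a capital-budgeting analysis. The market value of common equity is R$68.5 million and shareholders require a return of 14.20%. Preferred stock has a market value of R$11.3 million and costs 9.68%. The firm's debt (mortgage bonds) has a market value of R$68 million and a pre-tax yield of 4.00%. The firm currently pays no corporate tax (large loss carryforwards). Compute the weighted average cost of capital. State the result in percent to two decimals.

Total capital V = 68.5 + 11.3 + 68 = 147.8.
Equity: weight = 68.5/147.8 = 0.4635; cost = 14.2%.
Preferred: weight = 11.3/147.8 = 0.0765; cost = 9.68%.
Mortgage bonds: weight = 68/147.8 = 0.4601; after-tax cost = 4% × (1 − 0%) = 4.0000%.
WACC = 0.4635 × 14.2000% + 0.0765 × 9.6800% + 0.4601 × 4.0000% = 9.1616%.

9.16%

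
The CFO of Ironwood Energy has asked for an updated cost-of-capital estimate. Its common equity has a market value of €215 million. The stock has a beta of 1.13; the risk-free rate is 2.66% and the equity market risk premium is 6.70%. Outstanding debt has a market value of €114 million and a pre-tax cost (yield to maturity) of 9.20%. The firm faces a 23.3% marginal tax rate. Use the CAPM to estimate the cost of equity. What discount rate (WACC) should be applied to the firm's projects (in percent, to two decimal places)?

Cost of equity via CAPM: Re = 2.66% + 1.13 × 6.7% = 10.2310%.
Total capital V = 215 + 114 = 329.
Equity: weight = 215/329 = 0.6535; cost = 10.231%.
Debt: weight = 114/329 = 0.3465; after-tax cost = 9.2% × (1 − 23.3%) = 7.0564%.
WACC = 0.6535 × 10.2310% + 0.3465 × 7.0564% = 9.1310%.

9.13%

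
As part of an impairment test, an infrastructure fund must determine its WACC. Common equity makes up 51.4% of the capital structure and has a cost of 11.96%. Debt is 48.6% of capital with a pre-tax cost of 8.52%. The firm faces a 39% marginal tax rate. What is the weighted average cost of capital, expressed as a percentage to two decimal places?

8.67%

After-tax cost of debt = 8.52% × (1 − 39%) = 5.1972%.
WACC = 0.514 × 11.9600% + 0.486 × 5.1972% = 8.6733%.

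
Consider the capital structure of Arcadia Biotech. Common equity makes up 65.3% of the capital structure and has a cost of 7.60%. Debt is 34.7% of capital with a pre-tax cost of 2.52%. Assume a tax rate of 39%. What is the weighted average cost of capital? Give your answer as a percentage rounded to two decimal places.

After-tax cost of debt = 2.52% × (1 − 39%) = 1.5372%.
WACC = 0.653 × 7.6000% + 0.347 × 1.5372% = 5.4962%.

5.50%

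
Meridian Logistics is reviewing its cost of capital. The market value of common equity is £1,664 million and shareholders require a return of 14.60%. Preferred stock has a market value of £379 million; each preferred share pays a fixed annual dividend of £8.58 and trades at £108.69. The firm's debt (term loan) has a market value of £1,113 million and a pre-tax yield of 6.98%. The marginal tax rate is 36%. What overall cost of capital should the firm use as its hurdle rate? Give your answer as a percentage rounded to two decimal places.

10.22%

Cost of preferred: Rp = 8.58 / 108.69 = 7.8940%.
Total capital V = 1664 + 379 + 1113 = 3156.
Equity: weight = 1664/3156 = 0.5272; cost = 14.6%.
Preferred: weight = 379/3156 = 0.1201; cost = 7.894%.
Term loan: weight = 1113/3156 = 0.3527; after-tax cost = 6.98% × (1 − 36%) = 4.4672%.
WACC = 0.5272 × 14.6000% + 0.1201 × 7.8940% + 0.3527 × 4.4672% = 10.2212%.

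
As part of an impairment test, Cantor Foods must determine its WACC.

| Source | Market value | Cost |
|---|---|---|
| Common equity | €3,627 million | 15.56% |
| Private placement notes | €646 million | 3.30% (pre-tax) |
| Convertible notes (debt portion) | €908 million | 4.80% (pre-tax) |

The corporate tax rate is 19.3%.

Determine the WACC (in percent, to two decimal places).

Total capital V = 3627 + 646 + 908 = 5181.
Equity: weight = 3627/5181 = 0.7001; cost = 15.56%.
Private placement notes: weight = 646/5181 = 0.1247; after-tax cost = 3.3% × (1 − 19.3%) = 2.6631%.
Convertible notes (debt portion): weight = 908/5181 = 0.1753; after-tax cost = 4.8% × (1 − 19.3%) = 3.8736%.
WACC = 0.7001 × 15.5600% + 0.1247 × 2.6631% + 0.1753 × 3.8736% = 11.9038%.

11.90%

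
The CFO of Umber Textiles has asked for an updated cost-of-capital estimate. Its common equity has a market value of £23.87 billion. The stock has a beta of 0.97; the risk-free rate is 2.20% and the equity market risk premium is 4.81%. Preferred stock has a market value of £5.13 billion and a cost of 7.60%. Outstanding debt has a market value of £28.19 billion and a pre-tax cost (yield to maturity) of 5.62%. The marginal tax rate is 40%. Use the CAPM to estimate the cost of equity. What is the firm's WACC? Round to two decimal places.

5.21%

Cost of equity via CAPM: Re = 2.2% + 0.97 × 4.81% = 6.8657%.
Total capital V = 23.87 + 5.13 + 28.19 = 57.19.
Equity: weight = 23.87/57.19 = 0.4174; cost = 6.8657%.
Preferred: weight = 5.13/57.19 = 0.0897; cost = 7.6%.
Debt: weight = 28.19/57.19 = 0.4929; after-tax cost = 5.62% × (1 − 40%) = 3.3720%.
WACC = 0.4174 × 6.8657% + 0.0897 × 7.6000% + 0.4929 × 3.3720% = 5.2095%.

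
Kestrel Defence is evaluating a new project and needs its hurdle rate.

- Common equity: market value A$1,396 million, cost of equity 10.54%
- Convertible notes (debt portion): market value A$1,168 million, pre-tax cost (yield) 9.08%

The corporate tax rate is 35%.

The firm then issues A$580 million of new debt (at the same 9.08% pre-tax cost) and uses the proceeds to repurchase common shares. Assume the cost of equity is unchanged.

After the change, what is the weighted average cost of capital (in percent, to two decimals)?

After the change:
Total capital V = 816 + 1748 = 2564.
Equity: weight = 816/2564 = 0.3183; cost = 10.54%.
Convertible notes (debt portion): weight = 1748/2564 = 0.6817; after-tax cost = 9.08% × (1 − 35%) = 5.9020%.
WACC = 0.3183 × 10.5400% + 0.6817 × 5.9020% = 7.3781%.

7.38%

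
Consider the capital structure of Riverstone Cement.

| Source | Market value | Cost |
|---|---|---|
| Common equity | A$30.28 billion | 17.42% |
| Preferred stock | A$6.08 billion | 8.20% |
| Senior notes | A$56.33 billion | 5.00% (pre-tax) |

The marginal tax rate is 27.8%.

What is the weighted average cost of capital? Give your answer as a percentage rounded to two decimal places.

8.42%

Total capital V = 30.28 + 6.08 + 56.33 = 92.69.
Equity: weight = 30.28/92.69 = 0.3267; cost = 17.42%.
Preferred: weight = 6.08/92.69 = 0.0656; cost = 8.2%.
Senior notes: weight = 56.33/92.69 = 0.6077; after-tax cost = 5% × (1 − 27.8%) = 3.6100%.
WACC = 0.3267 × 17.4200% + 0.0656 × 8.2000% + 0.6077 × 3.6100% = 8.4225%.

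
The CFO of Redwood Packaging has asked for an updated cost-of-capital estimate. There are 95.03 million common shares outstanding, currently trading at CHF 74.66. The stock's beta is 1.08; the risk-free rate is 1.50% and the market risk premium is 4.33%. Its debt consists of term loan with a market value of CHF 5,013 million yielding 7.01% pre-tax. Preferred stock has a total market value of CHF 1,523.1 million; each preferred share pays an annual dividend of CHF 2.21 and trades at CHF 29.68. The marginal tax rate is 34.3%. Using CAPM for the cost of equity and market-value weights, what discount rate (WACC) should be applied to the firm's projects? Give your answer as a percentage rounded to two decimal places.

Cost of equity via CAPM: Re = 1.5% + 1.08 × 4.33% = 6.1764%.
Cost of preferred: Rp = 2.21 / 29.68 = 7.4461%.
Market value of equity E = 74.66 × 95.03m = 7094.9398m.
Total capital V = 7094.9398 + 1523.1 + 5013 = 13631.0398.
Equity: weight = 7094.9398/13631.0398 = 0.5205; cost = 6.1764%.
Preferred: weight = 1523.1/13631.0398 = 0.1117; cost = 7.4461%.
Term loan: weight = 5013/13631.0398 = 0.3678; after-tax cost = 7.01% × (1 − 34.3%) = 4.6056%.
WACC = 0.5205 × 6.1764% + 0.1117 × 7.4461% + 0.3678 × 4.6056% = 5.7406%.

5.74%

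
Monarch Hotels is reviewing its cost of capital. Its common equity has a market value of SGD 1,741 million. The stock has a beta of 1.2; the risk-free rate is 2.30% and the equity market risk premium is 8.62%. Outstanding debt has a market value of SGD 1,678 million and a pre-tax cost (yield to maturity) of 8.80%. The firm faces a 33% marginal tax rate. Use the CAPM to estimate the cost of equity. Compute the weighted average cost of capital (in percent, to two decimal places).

9.33%

Cost of equity via CAPM: Re = 2.3% + 1.2 × 8.62% = 12.6440%.
Total capital V = 1741 + 1678 = 3419.
Equity: weight = 1741/3419 = 0.5092; cost = 12.644%.
Debt: weight = 1678/3419 = 0.4908; after-tax cost = 8.8% × (1 − 33%) = 5.8960%.
WACC = 0.5092 × 12.6440% + 0.4908 × 5.8960% = 9.3322%.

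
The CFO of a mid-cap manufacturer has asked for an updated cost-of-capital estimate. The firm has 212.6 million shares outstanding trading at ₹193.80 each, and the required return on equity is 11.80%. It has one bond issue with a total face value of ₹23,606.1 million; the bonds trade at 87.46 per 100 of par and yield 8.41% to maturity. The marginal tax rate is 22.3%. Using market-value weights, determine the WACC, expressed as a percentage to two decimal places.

10.04%

Market value of equity E = 193.8 × 212.6m = 41201.88m. Market value of debt D = 23606.1m × 87.46/100 = 20645.89506m.
Total capital V = 41201.88 + 20645.89506 = 61847.77506.
Equity: weight = 41201.88/61847.77506 = 0.6662; cost = 11.8%.
Bonds outstanding: weight = 20645.89506/61847.77506 = 0.3338; after-tax cost = 8.41% × (1 − 22.3%) = 6.5346%.
WACC = 0.6662 × 11.8000% + 0.3338 × 6.5346% = 10.0423%.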